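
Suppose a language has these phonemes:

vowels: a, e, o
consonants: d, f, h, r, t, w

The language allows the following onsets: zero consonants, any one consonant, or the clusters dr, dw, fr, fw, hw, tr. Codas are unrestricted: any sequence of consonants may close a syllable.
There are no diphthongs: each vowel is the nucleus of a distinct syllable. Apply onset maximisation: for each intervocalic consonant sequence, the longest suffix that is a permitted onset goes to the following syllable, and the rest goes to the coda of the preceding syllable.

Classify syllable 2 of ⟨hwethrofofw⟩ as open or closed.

Nuclei (vowels): e, o, o → 3 syllables.
V1 /e/ – V2 /o/: /thr/ — longest licit onset from the right is /r/, leaving /th/ as coda.
V2 /o/ – V3 /o/: /f/ is a single consonant, so it becomes the next onset.
Result: hweth.ro.fofw.
Syllable 2 is /ro/; it ends in its nucleus with no coda, so it is open.

open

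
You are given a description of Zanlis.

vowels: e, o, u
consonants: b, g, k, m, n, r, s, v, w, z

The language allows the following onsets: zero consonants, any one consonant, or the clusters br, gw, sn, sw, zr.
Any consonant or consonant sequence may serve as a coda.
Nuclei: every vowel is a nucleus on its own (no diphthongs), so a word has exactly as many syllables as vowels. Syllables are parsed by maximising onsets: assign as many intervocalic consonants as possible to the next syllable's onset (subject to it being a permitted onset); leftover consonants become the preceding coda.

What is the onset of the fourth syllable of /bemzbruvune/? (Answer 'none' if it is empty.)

n

The vowels are e, u, u, e — 4 nuclei, so 4 syllables.
/e…u/ gap (V1→V2): /mzbr/; trying suffixes from longest down, /br/ is the first permitted one, so coda /mz/ | onset /br/.
/u…u/ gap (V2→V3): /v/ → onset of the next syllable (single consonants are always licit onsets).
/u…e/ gap (V3→V4): /n/ is a single consonant, so it becomes the next onset.
Result: bemz.bru.vu.ne.
Syllable 4 is /ne/: onset /n/, nucleus /e/, coda ∅.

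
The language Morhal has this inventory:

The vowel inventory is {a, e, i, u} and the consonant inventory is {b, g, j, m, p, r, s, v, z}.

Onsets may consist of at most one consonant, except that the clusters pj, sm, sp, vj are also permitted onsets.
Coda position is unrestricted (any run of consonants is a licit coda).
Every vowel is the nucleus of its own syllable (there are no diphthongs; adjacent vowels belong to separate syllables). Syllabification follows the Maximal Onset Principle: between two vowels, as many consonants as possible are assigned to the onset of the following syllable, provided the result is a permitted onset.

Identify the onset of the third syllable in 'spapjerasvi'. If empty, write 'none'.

r

Nuclei (vowels): a, e, a, i → 4 syllables.
Between /a/ (V1) and /e/ (V2): /pj/ is a licit onset in full, so it all attaches to the next syllable.
Between /e/ (V2) and /a/ (V3): /r/ is a single consonant, so it becomes the next onset.
Between /a/ (V3) and /i/ (V4): /sv/ — longest licit onset from the right is /v/, leaving /s/ as coda.
Syllabification: spa.pje.ras.vi.
Syllable 3 is /ras/: onset /r/, nucleus /a/, coda /s/.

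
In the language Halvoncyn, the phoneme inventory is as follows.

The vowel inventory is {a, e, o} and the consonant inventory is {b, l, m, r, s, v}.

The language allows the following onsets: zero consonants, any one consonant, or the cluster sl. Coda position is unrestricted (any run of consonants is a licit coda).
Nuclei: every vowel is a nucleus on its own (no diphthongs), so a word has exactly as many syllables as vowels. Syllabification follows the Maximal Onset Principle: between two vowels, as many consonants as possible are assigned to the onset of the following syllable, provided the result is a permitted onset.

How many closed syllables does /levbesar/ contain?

The vowels are e, e, a — 3 nuclei, so 3 syllables.
σ1/σ2 boundary: cluster /vb/ — the longest permitted-onset suffix is /b/; onset = /b/, preceding coda = /v/.
σ2/σ3 boundary: just /s/ — single C goes to the following onset.
So the parse is lev.be.sar.
Classifying each syllable: /lev/ (closed), /be/ (open), /sar/ (closed).
Closed syllables: 2.

2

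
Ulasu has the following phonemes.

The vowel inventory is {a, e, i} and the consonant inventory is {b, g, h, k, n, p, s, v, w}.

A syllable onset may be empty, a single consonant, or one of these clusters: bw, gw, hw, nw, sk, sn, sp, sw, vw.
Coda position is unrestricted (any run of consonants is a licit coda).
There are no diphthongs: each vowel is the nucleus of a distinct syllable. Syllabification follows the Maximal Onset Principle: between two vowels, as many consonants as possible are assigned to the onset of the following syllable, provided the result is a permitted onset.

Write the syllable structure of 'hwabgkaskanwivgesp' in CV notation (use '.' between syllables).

CCVCC.CV.CCV.CCVC.CVCC

Vowels present: a, a, a, i, e; each is a nucleus, giving 5 syllables.
V1 /a/ – V2 /a/: cluster /bgk/ — the longest permitted-onset suffix is /k/; onset = /k/, preceding coda = /bg/.
V2 /a/ – V3 /a/: /sk/ — entire cluster is a permitted onset → onset /sk/, coda ∅.
V3 /a/ – V4 /i/: /nw/ is a licit onset in full, so it all attaches to the next syllable.
V4 /i/ – V5 /e/: /vg/ splits as /v/ + /g/ (/g/ is the longest suffix that is a licit onset).
Syllabification: hwabg.ka.ska.nwiv.gesp.
Mapping each syllable to C/V: /hwabg/ → CCVCC, /ka/ → CV, /ska/ → CCV, /nwiv/ → CCVC, /gesp/ → CVCC.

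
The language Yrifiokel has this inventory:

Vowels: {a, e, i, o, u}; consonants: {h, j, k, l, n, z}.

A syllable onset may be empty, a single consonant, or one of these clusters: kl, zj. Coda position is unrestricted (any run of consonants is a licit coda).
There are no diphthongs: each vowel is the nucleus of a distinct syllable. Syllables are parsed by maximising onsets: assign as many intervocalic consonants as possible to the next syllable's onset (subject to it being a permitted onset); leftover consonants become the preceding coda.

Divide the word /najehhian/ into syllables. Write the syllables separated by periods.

na.jeh.hi.an

Vowels present: a, e, i, a; each is a nucleus, giving 4 syllables.
V1 /a/ – V2 /e/: /j/ → onset of the next syllable (single consonants are always licit onsets).
V2 /e/ – V3 /i/: /hh/ splits as /h/ + /h/ (/h/ is the longest suffix that is a licit onset).
V3 /i/ – V4 /a/: nothing intervenes; syllable break is V.V.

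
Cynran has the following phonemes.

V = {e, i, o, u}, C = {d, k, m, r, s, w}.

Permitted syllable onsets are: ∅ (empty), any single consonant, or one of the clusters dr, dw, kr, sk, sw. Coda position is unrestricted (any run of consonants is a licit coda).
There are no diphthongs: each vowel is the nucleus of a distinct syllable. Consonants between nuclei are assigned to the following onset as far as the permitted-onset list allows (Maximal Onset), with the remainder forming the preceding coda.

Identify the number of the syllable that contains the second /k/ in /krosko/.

The vowels are o, o — 2 nuclei, so 2 syllables.
/o…o/ gap (V1→V2): /sk/ — entire cluster is a permitted onset → onset /sk/, coda ∅.
Putting it together: kro.sko.
The second /k/ is in the onset of syllable 2 (/sko/).

2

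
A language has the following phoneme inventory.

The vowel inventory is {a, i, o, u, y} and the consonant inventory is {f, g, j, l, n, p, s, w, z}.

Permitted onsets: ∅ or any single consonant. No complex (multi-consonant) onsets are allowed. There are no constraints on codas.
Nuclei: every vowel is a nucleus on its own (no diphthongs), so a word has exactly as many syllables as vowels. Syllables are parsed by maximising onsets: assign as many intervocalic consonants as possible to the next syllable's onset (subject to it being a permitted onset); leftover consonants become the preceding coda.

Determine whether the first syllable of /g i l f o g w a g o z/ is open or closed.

The vowels are i, o, a, o — 4 nuclei, so 4 syllables.
V1 /i/ – V2 /o/: /lf/ — longest licit onset from the right is /f/, leaving /l/ as coda.
V2 /o/ – V3 /a/: /gw/; trying suffixes from longest down, /w/ is the first permitted one, so coda /g/ | onset /w/.
V3 /a/ – V4 /o/: just /g/ — single C goes to the following onset.
So the parse is gil.fog.wa.goz.
Syllable 1 is /gil/ with coda /l/, so it is closed.

closed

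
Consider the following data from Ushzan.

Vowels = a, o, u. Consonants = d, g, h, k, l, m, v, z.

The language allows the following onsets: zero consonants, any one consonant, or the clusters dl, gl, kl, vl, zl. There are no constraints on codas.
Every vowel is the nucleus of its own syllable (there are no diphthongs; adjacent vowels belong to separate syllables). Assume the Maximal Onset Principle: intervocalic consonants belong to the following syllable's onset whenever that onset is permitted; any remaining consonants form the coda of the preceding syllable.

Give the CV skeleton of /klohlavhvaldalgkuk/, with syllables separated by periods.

Vowels present: o, a, a, a, u; each is a nucleus, giving 5 syllables.
Between /o/ (V1) and /a/ (V2): /hl/ — longest licit onset from the right is /l/, leaving /h/ as coda.
Between /a/ (V2) and /a/ (V3): cluster /vhv/ — the longest permitted-onset suffix is /v/; onset = /v/, preceding coda = /vh/.
Between /a/ (V3) and /a/ (V4): /ld/ splits as /l/ + /d/ (/d/ is the longest suffix that is a licit onset).
Between /a/ (V4) and /u/ (V5): /lgk/ — longest licit onset from the right is /k/, leaving /lg/ as coda.
Syllabification: kloh.lavh.val.dalg.kuk.
Mapping each syllable to C/V: /kloh/ → CCVC, /lavh/ → CVCC, /val/ → CVC, /dalg/ → CVCC, /kuk/ → CVC.

CCVC.CVCC.CVC.CVCC.CVC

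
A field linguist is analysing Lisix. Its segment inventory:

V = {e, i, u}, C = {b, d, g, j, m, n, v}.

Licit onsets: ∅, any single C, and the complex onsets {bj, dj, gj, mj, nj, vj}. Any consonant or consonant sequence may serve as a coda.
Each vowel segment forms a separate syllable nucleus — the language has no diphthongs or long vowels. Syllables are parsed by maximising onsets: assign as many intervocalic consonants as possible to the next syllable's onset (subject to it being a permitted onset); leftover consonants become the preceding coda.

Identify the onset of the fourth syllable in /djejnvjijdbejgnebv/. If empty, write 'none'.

n

The vowels are e, i, e, e — 4 nuclei, so 4 syllables.
Between /e/ (V1) and /i/ (V2): /jnvj/; trying suffixes from longest down, /vj/ is the first permitted one, so coda /jn/ | onset /vj/.
Between /i/ (V2) and /e/ (V3): /jdb/ — longest licit onset from the right is /b/, leaving /jd/ as coda.
Between /e/ (V3) and /e/ (V4): cluster /jgn/ — the longest permitted-onset suffix is /n/; onset = /n/, preceding coda = /jg/.
Result: djejn.vjijd.bejg.nebv.
Syllable 4 is /nebv/: onset /n/, nucleus /e/, coda /bv/.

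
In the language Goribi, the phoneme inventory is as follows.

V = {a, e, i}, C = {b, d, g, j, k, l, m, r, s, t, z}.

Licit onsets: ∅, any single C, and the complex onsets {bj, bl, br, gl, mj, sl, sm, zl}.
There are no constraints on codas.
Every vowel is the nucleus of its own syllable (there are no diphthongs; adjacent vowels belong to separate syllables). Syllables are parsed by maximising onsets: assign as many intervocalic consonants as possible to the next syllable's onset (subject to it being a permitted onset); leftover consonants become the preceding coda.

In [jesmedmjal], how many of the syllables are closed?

Vowels present: e, e, a; each is a nucleus, giving 3 syllables.
V1 /e/ – V2 /e/: cluster /sm/ — /sm/ is itself a permitted onset, so the whole cluster goes right; preceding coda = ∅.
V2 /e/ – V3 /a/: /dmj/ — longest licit onset from the right is /mj/, leaving /d/ as coda.
Putting it together: je.smed.mjal.
Classifying each syllable: /je/ (open), /smed/ (closed), /mjal/ (closed).
Closed syllables: 2.

2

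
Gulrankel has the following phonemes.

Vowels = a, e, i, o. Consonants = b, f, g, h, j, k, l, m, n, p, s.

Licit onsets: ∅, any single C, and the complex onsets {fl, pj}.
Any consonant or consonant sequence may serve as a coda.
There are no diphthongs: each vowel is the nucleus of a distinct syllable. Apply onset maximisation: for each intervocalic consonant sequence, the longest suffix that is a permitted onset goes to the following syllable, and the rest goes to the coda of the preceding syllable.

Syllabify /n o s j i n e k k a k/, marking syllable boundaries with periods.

Nuclei (vowels): o, i, e, a → 4 syllables.
σ1/σ2 boundary: /sj/; trying suffixes from longest down, /j/ is the first permitted one, so coda /s/ | onset /j/.
σ2/σ3 boundary: just /n/ — single C goes to the following onset.
σ3/σ4 boundary: /kk/ — longest licit onset from the right is /k/, leaving /k/ as coda.

nos.ji.nek.kak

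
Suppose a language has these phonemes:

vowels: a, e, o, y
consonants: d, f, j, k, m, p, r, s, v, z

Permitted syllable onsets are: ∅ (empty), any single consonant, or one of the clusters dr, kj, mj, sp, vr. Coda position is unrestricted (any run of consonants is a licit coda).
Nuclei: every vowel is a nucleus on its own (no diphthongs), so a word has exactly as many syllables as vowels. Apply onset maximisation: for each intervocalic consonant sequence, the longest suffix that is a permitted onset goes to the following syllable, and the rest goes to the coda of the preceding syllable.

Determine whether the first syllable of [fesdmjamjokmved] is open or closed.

Vowels present: e, a, o, e; each is a nucleus, giving 4 syllables.
Between /e/ (V1) and /a/ (V2): /sdmj/; trying suffixes from longest down, /mj/ is the first permitted one, so coda /sd/ | onset /mj/.
Between /a/ (V2) and /o/ (V3): cluster /mj/ — /mj/ is itself a permitted onset, so the whole cluster goes right; preceding coda = ∅.
Between /o/ (V3) and /e/ (V4): /kmv/ — longest licit onset from the right is /v/, leaving /km/ as coda.
Result: fesd.mja.mjokm.ved.
Syllable 1 is /fesd/ with coda /sd/, so it is closed.

closed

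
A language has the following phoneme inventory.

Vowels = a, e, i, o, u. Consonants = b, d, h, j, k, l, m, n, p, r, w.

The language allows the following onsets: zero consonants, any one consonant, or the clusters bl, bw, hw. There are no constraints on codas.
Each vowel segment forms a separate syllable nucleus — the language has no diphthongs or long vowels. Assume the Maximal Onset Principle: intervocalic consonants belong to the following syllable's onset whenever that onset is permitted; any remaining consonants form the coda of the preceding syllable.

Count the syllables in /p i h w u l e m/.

The vowels are i, u, e — 3 nuclei, so 3 syllables.

3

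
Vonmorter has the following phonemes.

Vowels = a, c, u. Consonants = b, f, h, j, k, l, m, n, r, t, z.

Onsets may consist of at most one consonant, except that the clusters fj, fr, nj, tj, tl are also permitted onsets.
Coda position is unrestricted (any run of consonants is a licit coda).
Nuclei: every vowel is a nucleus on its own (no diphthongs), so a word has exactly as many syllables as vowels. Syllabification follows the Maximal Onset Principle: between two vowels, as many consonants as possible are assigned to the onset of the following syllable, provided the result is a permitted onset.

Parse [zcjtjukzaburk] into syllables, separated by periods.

Vowels present: c, u, a, u; each is a nucleus, giving 4 syllables.
Between /c/ (V1) and /u/ (V2): /jtj/; trying suffixes from longest down, /tj/ is the first permitted one, so coda /j/ | onset /tj/.
Between /u/ (V2) and /a/ (V3): /kz/ — longest licit onset from the right is /z/, leaving /k/ as coda.
Between /a/ (V3) and /u/ (V4): just /b/ — single C goes to the following onset.

zcj.tjuk.za.burk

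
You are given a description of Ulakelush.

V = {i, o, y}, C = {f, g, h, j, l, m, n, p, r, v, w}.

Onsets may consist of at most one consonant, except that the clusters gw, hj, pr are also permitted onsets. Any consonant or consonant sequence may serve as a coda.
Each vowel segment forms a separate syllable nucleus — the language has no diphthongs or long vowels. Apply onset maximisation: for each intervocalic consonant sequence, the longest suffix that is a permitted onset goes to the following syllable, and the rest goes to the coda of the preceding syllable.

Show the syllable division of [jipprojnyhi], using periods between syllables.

The vowels are i, o, y, i — 4 nuclei, so 4 syllables.
V1 /i/ – V2 /o/: /ppr/; trying suffixes from longest down, /pr/ is the first permitted one, so coda /p/ | onset /pr/.
V2 /o/ – V3 /y/: cluster /jn/ — the longest permitted-onset suffix is /n/; onset = /n/, preceding coda = /j/.
V3 /y/ – V4 /i/: /h/ → onset of the next syllable (single consonants are always licit onsets).

jip.proj.ny.hi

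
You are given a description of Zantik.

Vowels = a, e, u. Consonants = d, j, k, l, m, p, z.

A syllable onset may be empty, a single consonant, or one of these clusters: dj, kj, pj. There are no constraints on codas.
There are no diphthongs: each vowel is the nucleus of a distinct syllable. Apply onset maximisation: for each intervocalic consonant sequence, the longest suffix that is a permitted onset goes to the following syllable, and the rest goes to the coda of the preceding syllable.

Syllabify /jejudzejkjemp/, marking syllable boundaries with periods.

The vowels are e, u, e, e — 4 nuclei, so 4 syllables.
V1 /e/ – V2 /u/: /j/ → onset of the next syllable (single consonants are always licit onsets).
V2 /u/ – V3 /e/: /dz/ — longest licit onset from the right is /z/, leaving /d/ as coda.
V3 /e/ – V4 /e/: cluster /jkj/ — the longest permitted-onset suffix is /kj/; onset = /kj/, preceding coda = /j/.

je.jud.zej.kjemp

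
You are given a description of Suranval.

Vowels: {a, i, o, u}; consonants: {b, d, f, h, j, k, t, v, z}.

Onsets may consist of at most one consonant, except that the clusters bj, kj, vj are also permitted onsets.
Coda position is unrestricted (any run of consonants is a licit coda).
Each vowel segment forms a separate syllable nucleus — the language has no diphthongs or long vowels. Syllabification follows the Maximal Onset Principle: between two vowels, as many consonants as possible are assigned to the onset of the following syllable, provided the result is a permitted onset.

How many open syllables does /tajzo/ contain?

Vowels present: a, o; each is a nucleus, giving 2 syllables.
σ1/σ2 boundary: /jz/ splits as /j/ + /z/ (/z/ is the longest suffix that is a licit onset).
Putting it together: taj.zo.
Classifying each syllable: /taj/ (closed), /zo/ (open).
Open syllables: 1.

1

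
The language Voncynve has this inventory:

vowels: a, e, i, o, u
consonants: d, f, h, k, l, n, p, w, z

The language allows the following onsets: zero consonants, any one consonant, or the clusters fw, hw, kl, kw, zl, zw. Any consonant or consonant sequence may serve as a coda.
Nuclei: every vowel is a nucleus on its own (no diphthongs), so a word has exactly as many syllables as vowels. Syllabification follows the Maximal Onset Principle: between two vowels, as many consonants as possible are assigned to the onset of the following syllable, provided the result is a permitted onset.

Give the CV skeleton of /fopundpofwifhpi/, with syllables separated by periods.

The vowels are o, u, o, i, i — 5 nuclei, so 5 syllables.
/o…u/ gap (V1→V2): just /p/ — single C goes to the following onset.
/u…o/ gap (V2→V3): /ndp/ splits as /nd/ + /p/ (/p/ is the longest suffix that is a licit onset).
/o…i/ gap (V3→V4): /fw/ — entire cluster is a permitted onset → onset /fw/, coda ∅.
/i…i/ gap (V4→V5): /fhp/ splits as /fh/ + /p/ (/p/ is the longest suffix that is a licit onset).
Result: fo.pund.po.fwifh.pi.
Mapping each syllable to C/V: /fo/ → CV, /pund/ → CVCC, /po/ → CV, /fwifh/ → CCVCC, /pi/ → CV.

CV.CVCC.CV.CCVCC.CV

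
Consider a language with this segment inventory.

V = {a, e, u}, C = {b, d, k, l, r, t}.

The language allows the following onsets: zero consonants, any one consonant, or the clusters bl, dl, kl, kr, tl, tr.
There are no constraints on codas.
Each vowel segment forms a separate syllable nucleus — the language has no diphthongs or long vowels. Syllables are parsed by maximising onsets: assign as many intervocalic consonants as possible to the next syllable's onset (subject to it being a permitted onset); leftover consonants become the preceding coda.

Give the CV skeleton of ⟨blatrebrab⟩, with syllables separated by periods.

CCV.CCVC.CVC

Nuclei (vowels): a, e, a → 3 syllables.
V1 /a/ – V2 /e/: /tr/ is a licit onset in full, so it all attaches to the next syllable.
V2 /e/ – V3 /a/: /br/ — longest licit onset from the right is /r/, leaving /b/ as coda.
So the parse is bla.treb.rab.
Mapping each syllable to C/V: /bla/ → CCV, /treb/ → CCVC, /rab/ → CVC.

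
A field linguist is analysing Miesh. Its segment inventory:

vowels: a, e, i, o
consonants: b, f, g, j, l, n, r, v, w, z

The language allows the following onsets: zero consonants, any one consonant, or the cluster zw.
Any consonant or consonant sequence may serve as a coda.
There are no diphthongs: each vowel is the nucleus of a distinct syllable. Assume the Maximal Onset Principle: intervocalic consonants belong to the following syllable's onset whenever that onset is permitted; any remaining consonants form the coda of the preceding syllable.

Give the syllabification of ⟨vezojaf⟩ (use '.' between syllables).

ve.zo.jaf

Vowels present: e, o, a; each is a nucleus, giving 3 syllables.
Between /e/ (V1) and /o/ (V2): just /z/ — single C goes to the following onset.
Between /o/ (V2) and /a/ (V3): /j/ → onset of the next syllable (single consonants are always licit onsets).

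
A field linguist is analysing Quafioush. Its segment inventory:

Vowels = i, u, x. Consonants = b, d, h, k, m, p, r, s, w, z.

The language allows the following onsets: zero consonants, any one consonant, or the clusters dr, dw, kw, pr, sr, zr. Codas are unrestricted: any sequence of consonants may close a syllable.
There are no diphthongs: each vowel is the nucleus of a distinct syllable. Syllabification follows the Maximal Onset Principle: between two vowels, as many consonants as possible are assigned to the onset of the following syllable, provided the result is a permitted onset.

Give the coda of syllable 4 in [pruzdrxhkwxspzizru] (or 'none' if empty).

none

Vowels present: u, x, x, i, u; each is a nucleus, giving 5 syllables.
V1 /u/ – V2 /x/: cluster /zdr/ — the longest permitted-onset suffix is /dr/; onset = /dr/, preceding coda = /z/.
V2 /x/ – V3 /x/: cluster /hkw/ — the longest permitted-onset suffix is /kw/; onset = /kw/, preceding coda = /h/.
V3 /x/ – V4 /i/: /spz/ — longest licit onset from the right is /z/, leaving /sp/ as coda.
V4 /i/ – V5 /u/: /zr/ — entire cluster is a permitted onset → onset /zr/, coda ∅.
Putting it together: pruz.drxh.kwxsp.zi.zru.
Syllable 4 is /zi/: onset /z/, nucleus /i/, coda ∅.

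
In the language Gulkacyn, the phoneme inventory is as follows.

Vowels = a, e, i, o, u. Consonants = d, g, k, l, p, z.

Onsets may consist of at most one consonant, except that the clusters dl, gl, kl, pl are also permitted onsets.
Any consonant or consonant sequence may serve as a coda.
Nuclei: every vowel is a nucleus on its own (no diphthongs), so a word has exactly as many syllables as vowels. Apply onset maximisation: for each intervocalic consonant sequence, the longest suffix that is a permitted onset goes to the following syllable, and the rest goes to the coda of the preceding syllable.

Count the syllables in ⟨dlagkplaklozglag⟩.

Nuclei (vowels): a, a, o, a → 4 syllables.

4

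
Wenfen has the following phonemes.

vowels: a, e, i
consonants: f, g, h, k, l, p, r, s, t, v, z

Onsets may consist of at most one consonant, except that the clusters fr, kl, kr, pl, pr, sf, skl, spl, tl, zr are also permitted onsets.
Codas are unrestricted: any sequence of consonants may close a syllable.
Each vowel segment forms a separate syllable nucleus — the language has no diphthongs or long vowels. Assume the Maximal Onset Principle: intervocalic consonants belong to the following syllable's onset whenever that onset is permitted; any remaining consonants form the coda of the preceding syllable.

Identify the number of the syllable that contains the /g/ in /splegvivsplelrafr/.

1

Vowels present: e, i, e, a; each is a nucleus, giving 4 syllables.
V1 /e/ – V2 /i/: /gv/; trying suffixes from longest down, /v/ is the first permitted one, so coda /g/ | onset /v/.
V2 /i/ – V3 /e/: cluster /vspl/ — the longest permitted-onset suffix is /spl/; onset = /spl/, preceding coda = /v/.
V3 /e/ – V4 /a/: /lr/ — longest licit onset from the right is /r/, leaving /l/ as coda.
Syllabification: spleg.viv.splel.rafr.
The /g/ is in the coda of syllable 1 (/spleg/).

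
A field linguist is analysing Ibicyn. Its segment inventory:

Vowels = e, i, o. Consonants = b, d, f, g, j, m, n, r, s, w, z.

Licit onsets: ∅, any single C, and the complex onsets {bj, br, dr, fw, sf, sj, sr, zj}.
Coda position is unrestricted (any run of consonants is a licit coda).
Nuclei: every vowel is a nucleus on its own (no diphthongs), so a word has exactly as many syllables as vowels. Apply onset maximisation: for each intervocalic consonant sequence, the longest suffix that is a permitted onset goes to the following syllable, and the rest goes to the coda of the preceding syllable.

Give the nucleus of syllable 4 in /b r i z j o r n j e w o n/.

o

Nuclei (vowels): i, o, e, o → 4 syllables.
The fourth nucleus (vowel 4 from the left) is /o/.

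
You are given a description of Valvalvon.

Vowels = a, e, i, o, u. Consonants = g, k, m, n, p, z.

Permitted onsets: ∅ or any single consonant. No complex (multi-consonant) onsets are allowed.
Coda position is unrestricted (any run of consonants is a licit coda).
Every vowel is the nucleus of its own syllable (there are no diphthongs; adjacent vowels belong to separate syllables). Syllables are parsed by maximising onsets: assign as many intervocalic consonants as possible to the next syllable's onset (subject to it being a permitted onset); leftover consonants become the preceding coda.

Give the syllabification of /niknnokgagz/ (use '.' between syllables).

nikn.nok.gagz

Nuclei (vowels): i, o, a → 3 syllables.
Between /i/ (V1) and /o/ (V2): /knn/ splits as /kn/ + /n/ (/n/ is the longest suffix that is a licit onset).
Between /o/ (V2) and /a/ (V3): /kg/; trying suffixes from longest down, /g/ is the first permitted one, so coda /k/ | onset /g/.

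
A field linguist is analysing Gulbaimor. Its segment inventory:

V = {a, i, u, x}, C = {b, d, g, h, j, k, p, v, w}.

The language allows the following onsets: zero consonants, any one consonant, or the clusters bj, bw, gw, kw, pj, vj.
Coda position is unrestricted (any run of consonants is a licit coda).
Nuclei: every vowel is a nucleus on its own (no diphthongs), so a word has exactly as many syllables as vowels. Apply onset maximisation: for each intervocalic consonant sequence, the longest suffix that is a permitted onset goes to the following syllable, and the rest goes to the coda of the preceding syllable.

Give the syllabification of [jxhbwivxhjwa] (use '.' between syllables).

jxh.bwi.vxhj.wa

Nuclei (vowels): x, i, x, a → 4 syllables.
σ1/σ2 boundary: /hbw/; trying suffixes from longest down, /bw/ is the first permitted one, so coda /h/ | onset /bw/.
σ2/σ3 boundary: /v/ → onset of the next syllable (single consonants are always licit onsets).
σ3/σ4 boundary: /hjw/ — longest licit onset from the right is /w/, leaving /hj/ as coda.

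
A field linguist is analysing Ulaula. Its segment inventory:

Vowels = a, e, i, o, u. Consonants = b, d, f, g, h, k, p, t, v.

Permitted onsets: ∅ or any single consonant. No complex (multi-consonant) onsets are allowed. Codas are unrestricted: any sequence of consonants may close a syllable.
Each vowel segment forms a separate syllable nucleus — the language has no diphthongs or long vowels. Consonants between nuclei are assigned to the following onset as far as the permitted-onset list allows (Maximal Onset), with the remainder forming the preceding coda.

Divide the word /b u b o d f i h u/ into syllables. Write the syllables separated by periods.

The vowels are u, o, i, u — 4 nuclei, so 4 syllables.
V1 /u/ – V2 /o/: /b/ is a single consonant, so it becomes the next onset.
V2 /o/ – V3 /i/: cluster /df/ — the longest permitted-onset suffix is /f/; onset = /f/, preceding coda = /d/.
V3 /i/ – V4 /u/: /h/ → onset of the next syllable (single consonants are always licit onsets).

bu.bod.fi.hu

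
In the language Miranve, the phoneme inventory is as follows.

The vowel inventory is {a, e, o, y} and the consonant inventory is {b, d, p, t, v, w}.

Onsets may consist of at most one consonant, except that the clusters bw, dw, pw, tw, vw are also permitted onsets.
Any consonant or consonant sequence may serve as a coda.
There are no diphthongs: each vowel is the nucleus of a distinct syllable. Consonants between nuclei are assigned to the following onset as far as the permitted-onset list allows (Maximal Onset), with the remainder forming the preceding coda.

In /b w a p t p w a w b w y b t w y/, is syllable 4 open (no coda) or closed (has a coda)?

The vowels are a, a, y, y — 4 nuclei, so 4 syllables.
/a…a/ gap (V1→V2): cluster /ptpw/ — the longest permitted-onset suffix is /pw/; onset = /pw/, preceding coda = /pt/.
/a…y/ gap (V2→V3): cluster /wbw/ — the longest permitted-onset suffix is /bw/; onset = /bw/, preceding coda = /w/.
/y…y/ gap (V3→V4): cluster /btw/ — the longest permitted-onset suffix is /tw/; onset = /tw/, preceding coda = /b/.
Syllabification: bwapt.pwaw.bwyb.twy.
Syllable 4 is /twy/; it ends in its nucleus with no coda, so it is open.

open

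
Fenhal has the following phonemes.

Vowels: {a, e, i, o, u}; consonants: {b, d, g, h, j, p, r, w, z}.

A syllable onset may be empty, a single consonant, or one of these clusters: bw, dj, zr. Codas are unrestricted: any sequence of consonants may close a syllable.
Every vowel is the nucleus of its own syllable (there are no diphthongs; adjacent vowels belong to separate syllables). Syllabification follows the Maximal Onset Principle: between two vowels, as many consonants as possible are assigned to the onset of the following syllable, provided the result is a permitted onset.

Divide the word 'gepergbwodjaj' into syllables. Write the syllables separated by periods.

Nuclei (vowels): e, e, o, a → 4 syllables.
/e…e/ gap (V1→V2): just /p/ — single C goes to the following onset.
/e…o/ gap (V2→V3): /rgbw/; trying suffixes from longest down, /bw/ is the first permitted one, so coda /rg/ | onset /bw/.
/o…a/ gap (V3→V4): /dj/ — entire cluster is a permitted onset → onset /dj/, coda ∅.

ge.perg.bwo.djaj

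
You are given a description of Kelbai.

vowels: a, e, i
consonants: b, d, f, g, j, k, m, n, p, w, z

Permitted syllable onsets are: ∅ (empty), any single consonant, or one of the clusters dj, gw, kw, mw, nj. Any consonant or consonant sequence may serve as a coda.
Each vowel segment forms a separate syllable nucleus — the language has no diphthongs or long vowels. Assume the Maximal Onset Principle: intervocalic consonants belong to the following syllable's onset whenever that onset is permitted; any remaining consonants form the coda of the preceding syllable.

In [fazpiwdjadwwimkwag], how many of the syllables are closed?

The vowels are a, i, a, i, a — 5 nuclei, so 5 syllables.
V1 /a/ – V2 /i/: /zp/; trying suffixes from longest down, /p/ is the first permitted one, so coda /z/ | onset /p/.
V2 /i/ – V3 /a/: cluster /wdj/ — the longest permitted-onset suffix is /dj/; onset = /dj/, preceding coda = /w/.
V3 /a/ – V4 /i/: /dww/; trying suffixes from longest down, /w/ is the first permitted one, so coda /dw/ | onset /w/.
V4 /i/ – V5 /a/: cluster /mkw/ — the longest permitted-onset suffix is /kw/; onset = /kw/, preceding coda = /m/.
Result: faz.piw.djadw.wim.kwag.
Classifying each syllable: /faz/ (closed), /piw/ (closed), /djadw/ (closed), /wim/ (closed), /kwag/ (closed).
Closed syllables: 5.

5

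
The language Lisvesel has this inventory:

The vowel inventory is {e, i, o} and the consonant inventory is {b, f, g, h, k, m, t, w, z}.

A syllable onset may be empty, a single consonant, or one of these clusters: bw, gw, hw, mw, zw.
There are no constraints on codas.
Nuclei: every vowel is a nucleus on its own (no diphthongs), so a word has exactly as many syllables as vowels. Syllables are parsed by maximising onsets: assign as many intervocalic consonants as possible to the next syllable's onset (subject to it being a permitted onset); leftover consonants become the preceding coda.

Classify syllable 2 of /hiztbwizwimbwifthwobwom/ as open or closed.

The vowels are i, i, i, i, o, o — 6 nuclei, so 6 syllables.
V1 /i/ – V2 /i/: /ztbw/; trying suffixes from longest down, /bw/ is the first permitted one, so coda /zt/ | onset /bw/.
V2 /i/ – V3 /i/: /zw/ is a licit onset in full, so it all attaches to the next syllable.
V3 /i/ – V4 /i/: /mbw/; trying suffixes from longest down, /bw/ is the first permitted one, so coda /m/ | onset /bw/.
V4 /i/ – V5 /o/: /fthw/ — longest licit onset from the right is /hw/, leaving /ft/ as coda.
V5 /o/ – V6 /o/: cluster /bw/ — /bw/ is itself a permitted onset, so the whole cluster goes right; preceding coda = ∅.
Result: hizt.bwi.zwim.bwift.hwo.bwom.
Syllable 2 is /bwi/; it ends in its nucleus with no coda, so it is open.

open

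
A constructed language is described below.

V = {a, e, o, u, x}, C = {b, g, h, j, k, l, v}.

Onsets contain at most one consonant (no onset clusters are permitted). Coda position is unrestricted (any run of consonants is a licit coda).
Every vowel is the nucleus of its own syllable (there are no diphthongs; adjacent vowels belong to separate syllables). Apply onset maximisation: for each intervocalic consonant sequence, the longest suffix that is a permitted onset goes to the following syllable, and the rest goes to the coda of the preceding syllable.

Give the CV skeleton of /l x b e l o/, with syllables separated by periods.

Vowels present: x, e, o; each is a nucleus, giving 3 syllables.
σ1/σ2 boundary: /b/ → onset of the next syllable (single consonants are always licit onsets).
σ2/σ3 boundary: /l/ → onset of the next syllable (single consonants are always licit onsets).
Syllabification: lx.be.lo.
Mapping each syllable to C/V: /lx/ → CV, /be/ → CV, /lo/ → CV.

CV.CV.CV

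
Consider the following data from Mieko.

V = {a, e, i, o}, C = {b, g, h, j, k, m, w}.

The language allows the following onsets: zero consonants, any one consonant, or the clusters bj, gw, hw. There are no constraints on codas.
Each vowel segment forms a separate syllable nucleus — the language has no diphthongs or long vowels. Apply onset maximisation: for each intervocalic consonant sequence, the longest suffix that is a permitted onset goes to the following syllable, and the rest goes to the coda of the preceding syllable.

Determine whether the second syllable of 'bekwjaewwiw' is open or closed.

open

Nuclei (vowels): e, a, e, i → 4 syllables.
V1 /e/ – V2 /a/: /kwj/ — longest licit onset from the right is /j/, leaving /kw/ as coda.
V2 /a/ – V3 /e/: no consonants, so the boundary falls immediately after /a/.
V3 /e/ – V4 /i/: /ww/ — longest licit onset from the right is /w/, leaving /w/ as coda.
So the parse is bekw.ja.ew.wiw.
Syllable 2 is /ja/; it ends in its nucleus with no coda, so it is open.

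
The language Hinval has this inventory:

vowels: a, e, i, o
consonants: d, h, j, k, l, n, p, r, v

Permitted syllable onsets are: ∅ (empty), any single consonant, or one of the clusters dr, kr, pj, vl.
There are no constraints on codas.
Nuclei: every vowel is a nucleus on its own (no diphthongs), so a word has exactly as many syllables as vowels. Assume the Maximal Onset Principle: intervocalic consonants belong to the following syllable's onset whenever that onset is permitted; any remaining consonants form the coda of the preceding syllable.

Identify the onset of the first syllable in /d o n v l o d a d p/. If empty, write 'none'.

d

Vowels present: o, o, a; each is a nucleus, giving 3 syllables.
V1 /o/ – V2 /o/: cluster /nvl/ — the longest permitted-onset suffix is /vl/; onset = /vl/, preceding coda = /n/.
V2 /o/ – V3 /a/: /d/ is a single consonant, so it becomes the next onset.
Result: don.vlo.dadp.
Syllable 1 is /don/: onset /d/, nucleus /o/, coda /n/.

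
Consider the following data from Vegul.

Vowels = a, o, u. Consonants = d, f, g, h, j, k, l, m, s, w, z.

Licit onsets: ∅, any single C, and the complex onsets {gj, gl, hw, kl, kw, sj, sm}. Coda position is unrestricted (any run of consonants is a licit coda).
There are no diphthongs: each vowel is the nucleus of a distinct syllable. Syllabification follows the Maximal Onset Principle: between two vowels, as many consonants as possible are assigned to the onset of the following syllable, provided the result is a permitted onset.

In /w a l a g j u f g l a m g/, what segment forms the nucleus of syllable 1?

The vowels are a, a, u, a — 4 nuclei, so 4 syllables.
The first nucleus (vowel 1 from the left) is /a/.

a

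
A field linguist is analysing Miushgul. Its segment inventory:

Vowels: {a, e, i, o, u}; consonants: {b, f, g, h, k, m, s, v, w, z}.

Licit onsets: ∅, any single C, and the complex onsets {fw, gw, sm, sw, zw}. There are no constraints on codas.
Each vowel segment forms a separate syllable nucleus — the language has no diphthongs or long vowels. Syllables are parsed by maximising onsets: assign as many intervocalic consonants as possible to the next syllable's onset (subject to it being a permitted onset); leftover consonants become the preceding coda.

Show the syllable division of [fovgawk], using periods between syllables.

fov.gawk

The vowels are o, a — 2 nuclei, so 2 syllables.
σ1/σ2 boundary: cluster /vg/ — the longest permitted-onset suffix is /g/; onset = /g/, preceding coda = /v/.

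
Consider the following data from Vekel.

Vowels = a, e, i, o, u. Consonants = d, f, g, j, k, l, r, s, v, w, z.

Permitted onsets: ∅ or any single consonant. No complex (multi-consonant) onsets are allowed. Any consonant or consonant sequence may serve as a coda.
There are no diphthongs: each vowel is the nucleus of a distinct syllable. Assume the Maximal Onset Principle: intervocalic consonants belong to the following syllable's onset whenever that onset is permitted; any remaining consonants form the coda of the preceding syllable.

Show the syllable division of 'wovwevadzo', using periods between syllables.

Nuclei (vowels): o, e, a, o → 4 syllables.
/o…e/ gap (V1→V2): /vw/; trying suffixes from longest down, /w/ is the first permitted one, so coda /v/ | onset /w/.
/e…a/ gap (V2→V3): just /v/ — single C goes to the following onset.
/a…o/ gap (V3→V4): /dz/ — longest licit onset from the right is /z/, leaving /d/ as coda.

wov.we.vad.zo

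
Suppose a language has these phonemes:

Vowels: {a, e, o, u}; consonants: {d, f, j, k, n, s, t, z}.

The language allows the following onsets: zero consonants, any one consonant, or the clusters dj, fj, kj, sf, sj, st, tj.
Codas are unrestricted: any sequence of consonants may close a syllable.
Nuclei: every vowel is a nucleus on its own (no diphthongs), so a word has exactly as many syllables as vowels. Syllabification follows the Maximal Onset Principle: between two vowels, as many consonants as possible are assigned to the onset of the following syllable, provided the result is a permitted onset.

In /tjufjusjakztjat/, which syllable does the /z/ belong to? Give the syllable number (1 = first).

The vowels are u, u, a, a — 4 nuclei, so 4 syllables.
/u…u/ gap (V1→V2): /fj/ is a licit onset in full, so it all attaches to the next syllable.
/u…a/ gap (V2→V3): /sj/ — entire cluster is a permitted onset → onset /sj/, coda ∅.
/a…a/ gap (V3→V4): /kztj/ — longest licit onset from the right is /tj/, leaving /kz/ as coda.
Putting it together: tju.fju.sjakz.tjat.
The /z/ is in the coda of syllable 3 (/sjakz/).

3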